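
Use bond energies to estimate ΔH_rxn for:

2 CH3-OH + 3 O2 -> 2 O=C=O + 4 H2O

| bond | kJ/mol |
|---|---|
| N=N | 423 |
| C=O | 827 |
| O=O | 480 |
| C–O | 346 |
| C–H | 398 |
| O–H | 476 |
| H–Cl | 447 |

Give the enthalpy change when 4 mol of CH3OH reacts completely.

ΔH = −3288 kJ

Bonds broken (reactants):
  C–H: 6 × 398 = 2388
  C–O: 2 × 346 = 692
  O–H: 2 × 476 = 952
  O=O: 3 × 480 = 1440
  Σ(broken) = 5472 kJ
Bonds formed (products):
  C=O: 4 × 827 = 3308
  O–H: 8 × 476 = 3808
  Σ(formed) = 7116 kJ
ΔH = Σ(broken) − Σ(formed) = 5472 − 7116 = −1644 kJ
For 2× the reaction as written: 2 × (−1644) = −3288 kJ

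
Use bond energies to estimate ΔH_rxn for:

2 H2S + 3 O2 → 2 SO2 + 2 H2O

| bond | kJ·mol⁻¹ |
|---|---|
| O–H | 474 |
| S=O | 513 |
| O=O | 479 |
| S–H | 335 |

ΔH ≈ −1171 kJ

Bonds broken (reactants):
  O=O: 3 × 479 = 1437
  S–H: 4 × 335 = 1340
  Σ(broken) = 2777 kJ
Bonds formed (products):
  O–H: 4 × 474 = 1896
  S=O: 4 × 513 = 2052
  Σ(formed) = 3948 kJ
ΔH = Σ(broken) − Σ(formed) = 2777 − 3948 = −1171 kJ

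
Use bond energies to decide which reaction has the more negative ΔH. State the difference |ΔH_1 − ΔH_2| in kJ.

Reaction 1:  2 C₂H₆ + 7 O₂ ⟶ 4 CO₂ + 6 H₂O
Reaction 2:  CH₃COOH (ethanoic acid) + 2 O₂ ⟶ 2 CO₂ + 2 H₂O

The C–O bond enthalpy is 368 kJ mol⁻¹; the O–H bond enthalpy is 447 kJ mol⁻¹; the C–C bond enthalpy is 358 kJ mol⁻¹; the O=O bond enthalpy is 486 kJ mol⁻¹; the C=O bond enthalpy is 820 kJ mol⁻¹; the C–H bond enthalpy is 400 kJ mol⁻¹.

Reaction 1:
  Bonds broken (reactants):
    C–C: 2 × 358 = 716
    C–H: 12 × 400 = 4800
    O=O: 7 × 486 = 3402
    Σ(broken) = 8918 kJ
  Bonds formed (products):
    C=O: 8 × 820 = 6560
    O–H: 12 × 447 = 5364
    Σ(formed) = 11924 kJ
  ΔH_1 = 8918 − 11924 = −3006 kJ
Reaction 2:
  Bonds broken (reactants):
    C–C: 1 × 358 = 358
    C–H: 3 × 400 = 1200
    C–O: 1 × 368 = 368
    C=O: 1 × 820 = 820
    O–H: 1 × 447 = 447
    O=O: 2 × 486 = 972
    Σ(broken) = 4165 kJ
  Bonds formed (products):
    C=O: 4 × 820 = 3280
    O–H: 4 × 447 = 1788
    Σ(formed) = 5068 kJ
  ΔH_2 = 4165 − 5068 = −903 kJ
ΔH_1 − ΔH_2 = −2103 kJ, so reaction 1 has the more negative ΔH; |ΔH_1 − ΔH_2| = 2103 kJ.

Reaction 1, by 2103 kJ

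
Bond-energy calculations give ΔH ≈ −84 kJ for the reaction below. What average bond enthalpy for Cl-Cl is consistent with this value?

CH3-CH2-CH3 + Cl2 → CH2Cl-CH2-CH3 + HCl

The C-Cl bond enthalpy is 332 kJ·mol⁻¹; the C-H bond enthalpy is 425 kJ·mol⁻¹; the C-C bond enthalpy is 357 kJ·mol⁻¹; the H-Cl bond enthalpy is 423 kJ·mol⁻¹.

Let D be the Cl-Cl bond energy.
Σ(broken) = 2×357 + 8×425 + 1×D = 4114 + D
Σ(formed) = 2×357 + 1×332 + 7×425 + 1×423 = 4444
ΔH = Σ(broken) − Σ(formed) = (4114 + D) − (4444) = −330 + D
Setting this equal to −84 kJ gives D = 246 kJ/mol.

D(Cl-Cl) ≈ 246 kJ/mol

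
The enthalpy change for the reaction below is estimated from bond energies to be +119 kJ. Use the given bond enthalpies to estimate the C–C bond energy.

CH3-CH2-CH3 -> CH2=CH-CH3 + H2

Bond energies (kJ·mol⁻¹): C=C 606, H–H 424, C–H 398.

D(C–C) ≈ 353 kJ/mol

Let D be the C–C bond energy.
Σ(broken) = 2×D + 8×398 = 3184 + 2D
Σ(formed) = 1×D + 6×398 + 1×606 + 1×424 = 3418 + D
ΔH = Σ(broken) − Σ(formed) = (3184 + 2D) − (3418 + D) = −234 + D
Setting this equal to +119 kJ gives D = 353 kJ/mol.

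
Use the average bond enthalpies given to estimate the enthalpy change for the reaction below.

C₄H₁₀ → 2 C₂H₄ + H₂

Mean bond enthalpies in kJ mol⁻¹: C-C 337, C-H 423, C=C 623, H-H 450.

ΔH ≈ +161 kJ

Bonds broken (reactants):
  C-C: 3 × 337 = 1011
  C-H: 10 × 423 = 4230
  Σ(broken) = 5241 kJ
Bonds formed (products):
  C-H: 8 × 423 = 3384
  C=C: 2 × 623 = 1246
  H-H: 1 × 450 = 450
  Σ(formed) = 5080 kJ
ΔH = Σ(broken) − Σ(formed) = 5241 − 5080 = +161 kJ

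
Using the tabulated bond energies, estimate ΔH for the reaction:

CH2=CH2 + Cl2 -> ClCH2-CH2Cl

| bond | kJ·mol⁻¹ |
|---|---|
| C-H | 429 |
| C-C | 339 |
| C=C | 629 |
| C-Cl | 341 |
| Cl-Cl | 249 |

Bonds broken (reactants):
  C-H: 4 × 429 = 1716
  C=C: 1 × 629 = 629
  Cl-Cl: 1 × 249 = 249
  Σ(broken) = 2594 kJ
Bonds formed (products):
  C-C: 1 × 339 = 339
  C-Cl: 2 × 341 = 682
  C-H: 4 × 429 = 1716
  Σ(formed) = 2737 kJ
ΔH = Σ(broken) − Σ(formed) = 2594 − 2737 = −143 kJ

ΔH ≈ −143 kJ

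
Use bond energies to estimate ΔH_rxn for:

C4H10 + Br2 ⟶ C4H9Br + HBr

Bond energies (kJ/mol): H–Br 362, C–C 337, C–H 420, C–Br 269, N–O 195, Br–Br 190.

ΔH ≈ −21 kJ

Bonds broken (reactants):
  Br–Br: 1 × 190 = 190
  C–C: 3 × 337 = 1011
  C–H: 10 × 420 = 4200
  Σ(broken) = 5401 kJ
Bonds formed (products):
  C–Br: 1 × 269 = 269
  C–C: 3 × 337 = 1011
  C–H: 9 × 420 = 3780
  H–Br: 1 × 362 = 362
  Σ(formed) = 5422 kJ
ΔH = Σ(broken) − Σ(formed) = 5401 − 5422 = −21 kJ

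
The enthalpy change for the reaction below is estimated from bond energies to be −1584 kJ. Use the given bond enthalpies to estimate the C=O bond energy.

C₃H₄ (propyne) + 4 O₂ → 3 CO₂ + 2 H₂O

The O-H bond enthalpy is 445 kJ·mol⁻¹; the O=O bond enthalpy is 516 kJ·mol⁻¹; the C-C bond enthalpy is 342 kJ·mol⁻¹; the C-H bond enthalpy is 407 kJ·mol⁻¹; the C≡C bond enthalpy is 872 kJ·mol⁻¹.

Let D be the C=O bond energy.
Σ(broken) = 1×872 + 1×342 + 4×407 + 4×516 = 4906
Σ(formed) = 6×D + 4×445 = 1780 + 6D
ΔH = Σ(broken) − Σ(formed) = (4906) − (1780 + 6D) = +3126 − 6D
Setting this equal to −1584 kJ gives 6D = 4710, so D = 785 kJ/mol.

D(C=O) ≈ 785 kJ/mol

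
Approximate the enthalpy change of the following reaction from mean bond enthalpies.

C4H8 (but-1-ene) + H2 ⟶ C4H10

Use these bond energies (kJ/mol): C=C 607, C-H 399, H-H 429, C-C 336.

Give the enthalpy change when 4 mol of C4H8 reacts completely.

ΔH = −392 kJ

Bonds broken (reactants):
  C-C: 2 × 336 = 672
  C-H: 8 × 399 = 3192
  C=C: 1 × 607 = 607
  H-H: 1 × 429 = 429
  Σ(broken) = 4900 kJ
Bonds formed (products):
  C-C: 3 × 336 = 1008
  C-H: 10 × 399 = 3990
  Σ(formed) = 4998 kJ
ΔH = Σ(broken) − Σ(formed) = 4900 − 4998 = −98 kJ
For 4× the reaction as written: 4 × (−98) = −392 kJ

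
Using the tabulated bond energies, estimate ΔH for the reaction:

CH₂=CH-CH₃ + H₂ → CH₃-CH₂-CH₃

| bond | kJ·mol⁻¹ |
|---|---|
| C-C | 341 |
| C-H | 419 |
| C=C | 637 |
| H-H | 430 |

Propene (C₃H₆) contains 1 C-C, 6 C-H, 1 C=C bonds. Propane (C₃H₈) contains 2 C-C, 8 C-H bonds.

Bonds broken (reactants):
  C-C: 1 × 341 = 341
  C-H: 6 × 419 = 2514
  C=C: 1 × 637 = 637
  H-H: 1 × 430 = 430
  Σ(broken) = 3922 kJ
Bonds formed (products):
  C-C: 2 × 341 = 682
  C-H: 8 × 419 = 3352
  Σ(formed) = 4034 kJ
ΔH = Σ(broken) − Σ(formed) = 3922 − 4034 = −112 kJ

ΔH ≈ −112 kJ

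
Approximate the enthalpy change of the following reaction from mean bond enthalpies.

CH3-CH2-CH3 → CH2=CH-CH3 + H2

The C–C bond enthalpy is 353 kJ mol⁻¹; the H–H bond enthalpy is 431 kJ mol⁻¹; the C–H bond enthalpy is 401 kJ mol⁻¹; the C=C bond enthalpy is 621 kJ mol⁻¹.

Bonds broken (reactants):
  C–C: 2 × 353 = 706
  C–H: 8 × 401 = 3208
  Σ(broken) = 3914 kJ
Bonds formed (products):
  C–C: 1 × 353 = 353
  C–H: 6 × 401 = 2406
  C=C: 1 × 621 = 621
  H–H: 1 × 431 = 431
  Σ(formed) = 3811 kJ
ΔH = Σ(broken) − Σ(formed) = 3914 − 3811 = +103 kJ

ΔH ≈ +103 kJ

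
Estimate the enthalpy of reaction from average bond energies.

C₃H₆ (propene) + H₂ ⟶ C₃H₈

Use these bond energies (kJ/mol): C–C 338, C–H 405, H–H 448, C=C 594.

Bonds broken (reactants):
  C–C: 1 × 338 = 338
  C–H: 6 × 405 = 2430
  C=C: 1 × 594 = 594
  H–H: 1 × 448 = 448
  Σ(broken) = 3810 kJ
Bonds formed (products):
  C–C: 2 × 338 = 676
  C–H: 8 × 405 = 3240
  Σ(formed) = 3916 kJ
ΔH = Σ(broken) − Σ(formed) = 3810 − 3916 = −106 kJ

ΔH ≈ −106 kJ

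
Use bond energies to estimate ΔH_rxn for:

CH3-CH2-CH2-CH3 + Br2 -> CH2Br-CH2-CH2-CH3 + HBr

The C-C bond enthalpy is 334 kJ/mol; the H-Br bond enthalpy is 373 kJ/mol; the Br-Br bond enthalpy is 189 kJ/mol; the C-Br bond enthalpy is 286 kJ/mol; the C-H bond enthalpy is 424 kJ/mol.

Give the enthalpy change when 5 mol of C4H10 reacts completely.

Bonds broken (reactants):
  Br-Br: 1 × 189 = 189
  C-C: 3 × 334 = 1002
  C-H: 10 × 424 = 4240
  Σ(broken) = 5431 kJ
Bonds formed (products):
  C-Br: 1 × 286 = 286
  C-C: 3 × 334 = 1002
  C-H: 9 × 424 = 3816
  H-Br: 1 × 373 = 373
  Σ(formed) = 5477 kJ
ΔH = Σ(broken) − Σ(formed) = 5431 − 5477 = −46 kJ
For 5× the reaction as written: 5 × (−46) = −230 kJ

ΔH = −230 kJ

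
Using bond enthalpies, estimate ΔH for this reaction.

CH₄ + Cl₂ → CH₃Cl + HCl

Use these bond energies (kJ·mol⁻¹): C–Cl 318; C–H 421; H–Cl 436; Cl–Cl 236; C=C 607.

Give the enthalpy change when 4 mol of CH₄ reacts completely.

ΔH = −388 kJ

Bonds broken (reactants):
  C–H: 4 × 421 = 1684
  Cl–Cl: 1 × 236 = 236
  Σ(broken) = 1920 kJ
Bonds formed (products):
  C–Cl: 1 × 318 = 318
  C–H: 3 × 421 = 1263
  H–Cl: 1 × 436 = 436
  Σ(formed) = 2017 kJ
ΔH = Σ(broken) − Σ(formed) = 1920 − 2017 = −97 kJ
For 4× the reaction as written: 4 × (−97) = −388 kJ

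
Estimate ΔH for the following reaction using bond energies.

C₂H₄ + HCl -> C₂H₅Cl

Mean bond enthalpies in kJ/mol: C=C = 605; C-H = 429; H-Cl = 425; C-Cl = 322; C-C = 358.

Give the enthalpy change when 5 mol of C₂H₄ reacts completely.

ΔH = −395 kJ

Bonds broken (reactants):
  C-H: 4 × 429 = 1716
  C=C: 1 × 605 = 605
  H-Cl: 1 × 425 = 425
  Σ(broken) = 2746 kJ
Bonds formed (products):
  C-C: 1 × 358 = 358
  C-Cl: 1 × 322 = 322
  C-H: 5 × 429 = 2145
  Σ(formed) = 2825 kJ
ΔH = Σ(broken) − Σ(formed) = 2746 − 2825 = −79 kJ
For 5× the reaction as written: 5 × (−79) = −395 kJ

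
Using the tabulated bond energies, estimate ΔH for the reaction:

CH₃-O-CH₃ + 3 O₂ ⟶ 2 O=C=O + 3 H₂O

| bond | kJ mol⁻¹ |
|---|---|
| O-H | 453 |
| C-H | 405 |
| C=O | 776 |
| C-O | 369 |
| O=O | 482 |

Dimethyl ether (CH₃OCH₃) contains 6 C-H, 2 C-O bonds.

Bonds broken (reactants):
  C-H: 6 × 405 = 2430
  C-O: 2 × 369 = 738
  O=O: 3 × 482 = 1446
  Σ(broken) = 4614 kJ
Bonds formed (products):
  C=O: 4 × 776 = 3104
  O-H: 6 × 453 = 2718
  Σ(formed) = 5822 kJ
ΔH = Σ(broken) − Σ(formed) = 4614 − 5822 = −1208 kJ

ΔH ≈ −1208 kJ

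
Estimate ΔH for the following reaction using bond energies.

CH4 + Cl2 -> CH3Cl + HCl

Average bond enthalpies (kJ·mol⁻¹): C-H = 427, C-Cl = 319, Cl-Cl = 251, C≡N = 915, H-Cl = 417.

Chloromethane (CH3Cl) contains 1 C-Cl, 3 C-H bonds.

ΔH ≈ −58 kJ

Bonds broken (reactants):
  C-H: 4 × 427 = 1708
  Cl-Cl: 1 × 251 = 251
  Σ(broken) = 1959 kJ
Bonds formed (products):
  C-Cl: 1 × 319 = 319
  C-H: 3 × 427 = 1281
  H-Cl: 1 × 417 = 417
  Σ(formed) = 2017 kJ
ΔH = Σ(broken) − Σ(formed) = 1959 − 2017 = −58 kJ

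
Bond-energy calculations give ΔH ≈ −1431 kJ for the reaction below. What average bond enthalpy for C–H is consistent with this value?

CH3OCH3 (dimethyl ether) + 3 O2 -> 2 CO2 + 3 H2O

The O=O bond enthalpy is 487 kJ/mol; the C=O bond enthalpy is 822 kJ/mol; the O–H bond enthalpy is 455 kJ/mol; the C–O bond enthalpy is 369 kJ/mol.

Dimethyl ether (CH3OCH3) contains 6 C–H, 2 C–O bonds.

Let D be the C–H bond energy.
Σ(broken) = 6×D + 2×369 + 3×487 = 2199 + 6D
Σ(formed) = 4×822 + 6×455 = 6018
ΔH = Σ(broken) − Σ(formed) = (2199 + 6D) − (6018) = −3819 + 6D
Setting this equal to −1431 kJ gives 6D = 2388, so D = 398 kJ/mol.

D(C–H) ≈ 398 kJ/mol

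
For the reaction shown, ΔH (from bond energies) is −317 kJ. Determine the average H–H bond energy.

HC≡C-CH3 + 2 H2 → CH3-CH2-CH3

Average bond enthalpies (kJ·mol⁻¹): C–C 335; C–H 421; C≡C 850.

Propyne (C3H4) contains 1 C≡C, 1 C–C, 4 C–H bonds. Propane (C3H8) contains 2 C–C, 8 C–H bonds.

Let D be the H–H bond energy.
Σ(broken) = 1×850 + 1×335 + 4×421 + 2×D = 2869 + 2D
Σ(formed) = 2×335 + 8×421 = 4038
ΔH = Σ(broken) − Σ(formed) = (2869 + 2D) − (4038) = −1169 + 2D
Setting this equal to −317 kJ gives 2D = 852, so D = 426 kJ/mol.

D(H–H) ≈ 426 kJ/mol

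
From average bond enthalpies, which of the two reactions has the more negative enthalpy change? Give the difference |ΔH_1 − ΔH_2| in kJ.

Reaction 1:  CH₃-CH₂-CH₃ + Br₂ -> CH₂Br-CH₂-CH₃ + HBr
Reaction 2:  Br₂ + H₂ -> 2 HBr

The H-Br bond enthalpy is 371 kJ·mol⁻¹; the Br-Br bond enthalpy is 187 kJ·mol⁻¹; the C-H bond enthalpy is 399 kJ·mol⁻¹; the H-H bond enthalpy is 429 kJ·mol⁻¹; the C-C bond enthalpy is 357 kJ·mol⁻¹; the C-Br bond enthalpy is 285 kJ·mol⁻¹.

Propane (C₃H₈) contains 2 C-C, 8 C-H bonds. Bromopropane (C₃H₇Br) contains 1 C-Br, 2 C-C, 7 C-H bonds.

Reaction 1:
  Bonds broken (reactants):
    Br-Br: 1 × 187 = 187
    C-C: 2 × 357 = 714
    C-H: 8 × 399 = 3192
    Σ(broken) = 4093 kJ
  Bonds formed (products):
    C-Br: 1 × 285 = 285
    C-C: 2 × 357 = 714
    C-H: 7 × 399 = 2793
    H-Br: 1 × 371 = 371
    Σ(formed) = 4163 kJ
  ΔH_1 = 4093 − 4163 = −70 kJ
Reaction 2:
  Bonds broken (reactants):
    Br-Br: 1 × 187 = 187
    H-H: 1 × 429 = 429
    Σ(broken) = 616 kJ
  Bonds formed (products):
    H-Br: 2 × 371 = 742
    Σ(formed) = 742 kJ
  ΔH_2 = 616 − 742 = −126 kJ
ΔH_1 − ΔH_2 = +56 kJ, so reaction 2 has the more negative ΔH; |ΔH_1 − ΔH_2| = 56 kJ.

Reaction 2, by 56 kJ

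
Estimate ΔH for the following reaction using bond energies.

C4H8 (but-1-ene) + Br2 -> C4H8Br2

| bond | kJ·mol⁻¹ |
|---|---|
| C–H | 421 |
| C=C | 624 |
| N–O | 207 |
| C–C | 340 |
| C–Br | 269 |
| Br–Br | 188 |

Bonds broken (reactants):
  Br–Br: 1 × 188 = 188
  C–C: 2 × 340 = 680
  C–H: 8 × 421 = 3368
  C=C: 1 × 624 = 624
  Σ(broken) = 4860 kJ
Bonds formed (products):
  C–Br: 2 × 269 = 538
  C–C: 3 × 340 = 1020
  C–H: 8 × 421 = 3368
  Σ(formed) = 4926 kJ
ΔH = Σ(broken) − Σ(formed) = 4860 − 4926 = −66 kJ

ΔH ≈ −66 kJ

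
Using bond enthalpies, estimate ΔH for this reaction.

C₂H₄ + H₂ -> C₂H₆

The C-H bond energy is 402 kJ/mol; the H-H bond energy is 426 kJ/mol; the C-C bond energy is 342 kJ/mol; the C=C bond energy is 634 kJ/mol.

Bonds broken (reactants):
  C-H: 4 × 402 = 1608
  C=C: 1 × 634 = 634
  H-H: 1 × 426 = 426
  Σ(broken) = 2668 kJ
Bonds formed (products):
  C-C: 1 × 342 = 342
  C-H: 6 × 402 = 2412
  Σ(formed) = 2754 kJ
ΔH = Σ(broken) − Σ(formed) = 2668 − 2754 = −86 kJ

ΔH ≈ −86 kJ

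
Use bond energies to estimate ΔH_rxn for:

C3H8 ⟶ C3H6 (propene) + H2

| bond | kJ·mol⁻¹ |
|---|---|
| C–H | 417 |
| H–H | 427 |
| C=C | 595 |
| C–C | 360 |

ΔH ≈ +172 kJ

Bonds broken (reactants):
  C–C: 2 × 360 = 720
  C–H: 8 × 417 = 3336
  Σ(broken) = 4056 kJ
Bonds formed (products):
  C–C: 1 × 360 = 360
  C–H: 6 × 417 = 2502
  C=C: 1 × 595 = 595
  H–H: 1 × 427 = 427
  Σ(formed) = 3884 kJ
ΔH = Σ(broken) − Σ(formed) = 4056 − 3884 = +172 kJ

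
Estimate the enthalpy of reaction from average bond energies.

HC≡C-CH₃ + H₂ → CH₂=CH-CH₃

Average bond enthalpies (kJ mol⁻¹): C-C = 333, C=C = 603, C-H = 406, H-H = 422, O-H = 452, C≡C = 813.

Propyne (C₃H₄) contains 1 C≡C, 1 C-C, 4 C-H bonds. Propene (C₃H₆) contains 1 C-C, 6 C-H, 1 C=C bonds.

ΔH ≈ −180 kJ

Bonds broken (reactants):
  C≡C: 1 × 813 = 813
  C-C: 1 × 333 = 333
  C-H: 4 × 406 = 1624
  H-H: 1 × 422 = 422
  Σ(broken) = 3192 kJ
Bonds formed (products):
  C-C: 1 × 333 = 333
  C-H: 6 × 406 = 2436
  C=C: 1 × 603 = 603
  Σ(formed) = 3372 kJ
ΔH = Σ(broken) − Σ(formed) = 3192 − 3372 = −180 kJ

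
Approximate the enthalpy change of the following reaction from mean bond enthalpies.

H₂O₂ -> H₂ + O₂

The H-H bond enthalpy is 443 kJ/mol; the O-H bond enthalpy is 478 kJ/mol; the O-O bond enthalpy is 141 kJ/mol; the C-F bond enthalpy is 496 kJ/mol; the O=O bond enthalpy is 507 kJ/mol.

ΔH ≈ +147 kJ

Bonds broken (reactants):
  O-H: 2 × 478 = 956
  O-O: 1 × 141 = 141
  Σ(broken) = 1097 kJ
Bonds formed (products):
  H-H: 1 × 443 = 443
  O=O: 1 × 507 = 507
  Σ(formed) = 950 kJ
ΔH = Σ(broken) − Σ(formed) = 1097 − 950 = +147 kJ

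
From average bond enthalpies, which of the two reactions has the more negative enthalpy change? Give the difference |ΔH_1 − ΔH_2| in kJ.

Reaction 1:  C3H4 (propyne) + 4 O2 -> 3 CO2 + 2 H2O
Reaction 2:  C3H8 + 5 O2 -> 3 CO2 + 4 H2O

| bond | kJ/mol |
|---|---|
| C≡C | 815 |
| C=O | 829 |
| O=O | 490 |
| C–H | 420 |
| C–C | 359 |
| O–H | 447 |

Reaction 1:
  Bonds broken (reactants):
    C≡C: 1 × 815 = 815
    C–C: 1 × 359 = 359
    C–H: 4 × 420 = 1680
    O=O: 4 × 490 = 1960
    Σ(broken) = 4814 kJ
  Bonds formed (products):
    C=O: 6 × 829 = 4974
    O–H: 4 × 447 = 1788
    Σ(formed) = 6762 kJ
  ΔH_1 = 4814 − 6762 = −1948 kJ
Reaction 2:
  Bonds broken (reactants):
    C–C: 2 × 359 = 718
    C–H: 8 × 420 = 3360
    O=O: 5 × 490 = 2450
    Σ(broken) = 6528 kJ
  Bonds formed (products):
    C=O: 6 × 829 = 4974
    O–H: 8 × 447 = 3576
    Σ(formed) = 8550 kJ
  ΔH_2 = 6528 − 8550 = −2022 kJ
ΔH_1 − ΔH_2 = +74 kJ, so reaction 2 has the more negative ΔH; |ΔH_1 − ΔH_2| = 74 kJ.

Reaction 2, by 74 kJ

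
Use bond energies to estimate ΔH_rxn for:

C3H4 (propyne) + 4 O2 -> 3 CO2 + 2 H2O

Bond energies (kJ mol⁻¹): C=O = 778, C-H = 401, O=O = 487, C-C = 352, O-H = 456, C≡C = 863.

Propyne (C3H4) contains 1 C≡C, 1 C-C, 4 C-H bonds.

Bonds broken (reactants):
  C≡C: 1 × 863 = 863
  C-C: 1 × 352 = 352
  C-H: 4 × 401 = 1604
  O=O: 4 × 487 = 1948
  Σ(broken) = 4767 kJ
Bonds formed (products):
  C=O: 6 × 778 = 4668
  O-H: 4 × 456 = 1824
  Σ(formed) = 6492 kJ
ΔH = Σ(broken) − Σ(formed) = 4767 − 6492 = −1725 kJ

ΔH ≈ −1725 kJ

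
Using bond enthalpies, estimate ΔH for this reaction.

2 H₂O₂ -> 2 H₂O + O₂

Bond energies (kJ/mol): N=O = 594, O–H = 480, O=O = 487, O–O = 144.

ΔH ≈ −199 kJ

Bonds broken (reactants):
  O–H: 4 × 480 = 1920
  O–O: 2 × 144 = 288
  Σ(broken) = 2208 kJ
Bonds formed (products):
  O–H: 4 × 480 = 1920
  O=O: 1 × 487 = 487
  Σ(formed) = 2407 kJ
ΔH = Σ(broken) − Σ(formed) = 2208 − 2407 = −199 kJ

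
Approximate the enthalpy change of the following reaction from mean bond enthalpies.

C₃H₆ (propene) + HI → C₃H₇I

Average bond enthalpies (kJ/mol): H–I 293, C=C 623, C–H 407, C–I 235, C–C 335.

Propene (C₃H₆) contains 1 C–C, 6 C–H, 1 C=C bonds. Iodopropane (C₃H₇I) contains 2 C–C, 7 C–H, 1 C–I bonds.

Bonds broken (reactants):
  C–C: 1 × 335 = 335
  C–H: 6 × 407 = 2442
  C=C: 1 × 623 = 623
  H–I: 1 × 293 = 293
  Σ(broken) = 3693 kJ
Bonds formed (products):
  C–C: 2 × 335 = 670
  C–H: 7 × 407 = 2849
  C–I: 1 × 235 = 235
  Σ(formed) = 3754 kJ
ΔH = Σ(broken) − Σ(formed) = 3693 − 3754 = −61 kJ

ΔH ≈ −61 kJ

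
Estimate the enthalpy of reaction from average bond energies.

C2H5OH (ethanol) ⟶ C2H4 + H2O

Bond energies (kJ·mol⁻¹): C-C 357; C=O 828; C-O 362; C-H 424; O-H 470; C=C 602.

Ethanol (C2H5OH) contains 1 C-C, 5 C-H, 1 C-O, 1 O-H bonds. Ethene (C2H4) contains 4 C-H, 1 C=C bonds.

ΔH ≈ +71 kJ

Bonds broken (reactants):
  C-C: 1 × 357 = 357
  C-H: 5 × 424 = 2120
  C-O: 1 × 362 = 362
  O-H: 1 × 470 = 470
  Σ(broken) = 3309 kJ
Bonds formed (products):
  C-H: 4 × 424 = 1696
  C=C: 1 × 602 = 602
  O-H: 2 × 470 = 940
  Σ(formed) = 3238 kJ
ΔH = Σ(broken) − Σ(formed) = 3309 − 3238 = +71 kJ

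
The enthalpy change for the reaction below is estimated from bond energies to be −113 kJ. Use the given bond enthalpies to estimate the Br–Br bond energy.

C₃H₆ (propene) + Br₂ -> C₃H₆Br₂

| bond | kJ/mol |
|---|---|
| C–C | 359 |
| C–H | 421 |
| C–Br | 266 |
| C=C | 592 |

Let D be the Br–Br bond energy.
Σ(broken) = 1×D + 1×359 + 6×421 + 1×592 = 3477 + D
Σ(formed) = 2×266 + 2×359 + 6×421 = 3776
ΔH = Σ(broken) − Σ(formed) = (3477 + D) − (3776) = −299 + D
Setting this equal to −113 kJ gives D = 186 kJ/mol.

D(Br–Br) ≈ 186 kJ/mol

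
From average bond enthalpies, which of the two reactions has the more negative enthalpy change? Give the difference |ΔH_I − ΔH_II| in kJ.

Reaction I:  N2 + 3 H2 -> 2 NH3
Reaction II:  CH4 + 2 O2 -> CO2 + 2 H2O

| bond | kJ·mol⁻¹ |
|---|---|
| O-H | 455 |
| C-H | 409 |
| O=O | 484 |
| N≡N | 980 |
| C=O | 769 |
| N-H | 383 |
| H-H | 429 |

Reaction I:
  Bonds broken (reactants):
    H-H: 3 × 429 = 1287
    N≡N: 1 × 980 = 980
    Σ(broken) = 2267 kJ
  Bonds formed (products):
    N-H: 6 × 383 = 2298
    Σ(formed) = 2298 kJ
  ΔH_I = 2267 − 2298 = −31 kJ
Reaction II:
  Bonds broken (reactants):
    C-H: 4 × 409 = 1636
    O=O: 2 × 484 = 968
    Σ(broken) = 2604 kJ
  Bonds formed (products):
    C=O: 2 × 769 = 1538
    O-H: 4 × 455 = 1820
    Σ(formed) = 3358 kJ
  ΔH_II = 2604 − 3358 = −754 kJ
ΔH_I − ΔH_II = +723 kJ, so reaction II has the more negative ΔH; |ΔH_I − ΔH_II| = 723 kJ.

Reaction II, by 723 kJ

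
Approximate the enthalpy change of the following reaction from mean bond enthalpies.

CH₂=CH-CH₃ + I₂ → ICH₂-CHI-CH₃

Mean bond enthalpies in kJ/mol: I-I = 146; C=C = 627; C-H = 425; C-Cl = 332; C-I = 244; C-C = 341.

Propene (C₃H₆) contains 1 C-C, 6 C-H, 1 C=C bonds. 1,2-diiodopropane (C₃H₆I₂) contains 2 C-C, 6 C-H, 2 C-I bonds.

ΔH ≈ −56 kJ

Bonds broken (reactants):
  C-C: 1 × 341 = 341
  C-H: 6 × 425 = 2550
  C=C: 1 × 627 = 627
  I-I: 1 × 146 = 146
  Σ(broken) = 3664 kJ
Bonds formed (products):
  C-C: 2 × 341 = 682
  C-H: 6 × 425 = 2550
  C-I: 2 × 244 = 488
  Σ(formed) = 3720 kJ
ΔH = Σ(broken) − Σ(formed) = 3664 − 3720 = −56 kJ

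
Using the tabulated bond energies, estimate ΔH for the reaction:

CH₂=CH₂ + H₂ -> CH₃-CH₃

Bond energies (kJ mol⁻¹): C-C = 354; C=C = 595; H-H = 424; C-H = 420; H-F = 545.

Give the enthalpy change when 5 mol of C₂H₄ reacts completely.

ΔH = −875 kJ

Bonds broken (reactants):
  C-H: 4 × 420 = 1680
  C=C: 1 × 595 = 595
  H-H: 1 × 424 = 424
  Σ(broken) = 2699 kJ
Bonds formed (products):
  C-C: 1 × 354 = 354
  C-H: 6 × 420 = 2520
  Σ(formed) = 2874 kJ
ΔH = Σ(broken) − Σ(formed) = 2699 − 2874 = −175 kJ
For 5× the reaction as written: 5 × (−175) = −875 kJ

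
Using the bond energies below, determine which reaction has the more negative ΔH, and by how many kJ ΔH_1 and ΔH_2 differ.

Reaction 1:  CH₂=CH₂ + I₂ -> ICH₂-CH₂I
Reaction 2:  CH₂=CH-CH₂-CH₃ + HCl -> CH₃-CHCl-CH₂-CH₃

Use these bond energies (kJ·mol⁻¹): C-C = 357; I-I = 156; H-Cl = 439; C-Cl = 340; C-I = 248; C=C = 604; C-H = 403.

Reaction 1, by 36 kJ

Reaction 1:
  Bonds broken (reactants):
    C-H: 4 × 403 = 1612
    C=C: 1 × 604 = 604
    I-I: 1 × 156 = 156
    Σ(broken) = 2372 kJ
  Bonds formed (products):
    C-C: 1 × 357 = 357
    C-H: 4 × 403 = 1612
    C-I: 2 × 248 = 496
    Σ(formed) = 2465 kJ
  ΔH_1 = 2372 − 2465 = −93 kJ
Reaction 2:
  Bonds broken (reactants):
    C-C: 2 × 357 = 714
    C-H: 8 × 403 = 3224
    C=C: 1 × 604 = 604
    H-Cl: 1 × 439 = 439
    Σ(broken) = 4981 kJ
  Bonds formed (products):
    C-C: 3 × 357 = 1071
    C-Cl: 1 × 340 = 340
    C-H: 9 × 403 = 3627
    Σ(formed) = 5038 kJ
  ΔH_2 = 4981 − 5038 = −57 kJ
ΔH_1 − ΔH_2 = −36 kJ, so reaction 1 has the more negative ΔH; |ΔH_1 − ΔH_2| = 36 kJ.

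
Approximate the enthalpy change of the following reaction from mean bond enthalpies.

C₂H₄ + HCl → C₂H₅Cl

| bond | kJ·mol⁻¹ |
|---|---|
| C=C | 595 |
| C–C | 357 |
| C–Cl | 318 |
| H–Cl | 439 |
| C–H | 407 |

Bonds broken (reactants):
  C–H: 4 × 407 = 1628
  C=C: 1 × 595 = 595
  H–Cl: 1 × 439 = 439
  Σ(broken) = 2662 kJ
Bonds formed (products):
  C–C: 1 × 357 = 357
  C–Cl: 1 × 318 = 318
  C–H: 5 × 407 = 2035
  Σ(formed) = 2710 kJ
ΔH = Σ(broken) − Σ(formed) = 2662 − 2710 = −48 kJ

ΔH ≈ −48 kJ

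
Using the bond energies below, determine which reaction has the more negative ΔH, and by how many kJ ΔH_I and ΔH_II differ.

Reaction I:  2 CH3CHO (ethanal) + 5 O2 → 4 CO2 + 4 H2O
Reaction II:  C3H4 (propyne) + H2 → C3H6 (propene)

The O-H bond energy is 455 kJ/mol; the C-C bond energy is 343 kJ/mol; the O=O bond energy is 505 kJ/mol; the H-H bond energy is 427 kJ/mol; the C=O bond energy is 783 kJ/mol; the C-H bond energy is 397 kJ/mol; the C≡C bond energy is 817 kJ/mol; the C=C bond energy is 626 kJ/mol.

Reaction I:
  Bonds broken (reactants):
    C-C: 2 × 343 = 686
    C-H: 8 × 397 = 3176
    C=O: 2 × 783 = 1566
    O=O: 5 × 505 = 2525
    Σ(broken) = 7953 kJ
  Bonds formed (products):
    C=O: 8 × 783 = 6264
    O-H: 8 × 455 = 3640
    Σ(formed) = 9904 kJ
  ΔH_I = 7953 − 9904 = −1951 kJ
Reaction II:
  Bonds broken (reactants):
    C≡C: 1 × 817 = 817
    C-C: 1 × 343 = 343
    C-H: 4 × 397 = 1588
    H-H: 1 × 427 = 427
    Σ(broken) = 3175 kJ
  Bonds formed (products):
    C-C: 1 × 343 = 343
    C-H: 6 × 397 = 2382
    C=C: 1 × 626 = 626
    Σ(formed) = 3351 kJ
  ΔH_II = 3175 − 3351 = −176 kJ
ΔH_I − ΔH_II = −1775 kJ, so reaction I has the more negative ΔH; |ΔH_I − ΔH_II| = 1775 kJ.

Reaction I, by 1775 kJ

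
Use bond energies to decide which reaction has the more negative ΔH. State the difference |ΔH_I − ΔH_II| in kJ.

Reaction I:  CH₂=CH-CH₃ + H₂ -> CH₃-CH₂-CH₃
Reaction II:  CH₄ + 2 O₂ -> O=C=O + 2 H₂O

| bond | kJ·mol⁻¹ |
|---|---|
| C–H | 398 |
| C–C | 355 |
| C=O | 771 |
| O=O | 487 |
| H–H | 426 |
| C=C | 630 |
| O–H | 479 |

Reaction II, by 797 kJ

Reaction I:
  Bonds broken (reactants):
    C–C: 1 × 355 = 355
    C–H: 6 × 398 = 2388
    C=C: 1 × 630 = 630
    H–H: 1 × 426 = 426
    Σ(broken) = 3799 kJ
  Bonds formed (products):
    C–C: 2 × 355 = 710
    C–H: 8 × 398 = 3184
    Σ(formed) = 3894 kJ
  ΔH_I = 3799 − 3894 = −95 kJ
Reaction II:
  Bonds broken (reactants):
    C–H: 4 × 398 = 1592
    O=O: 2 × 487 = 974
    Σ(broken) = 2566 kJ
  Bonds formed (products):
    C=O: 2 × 771 = 1542
    O–H: 4 × 479 = 1916
    Σ(formed) = 3458 kJ
  ΔH_II = 2566 − 3458 = −892 kJ
ΔH_I − ΔH_II = +797 kJ, so reaction II has the more negative ΔH; |ΔH_I − ΔH_II| = 797 kJ.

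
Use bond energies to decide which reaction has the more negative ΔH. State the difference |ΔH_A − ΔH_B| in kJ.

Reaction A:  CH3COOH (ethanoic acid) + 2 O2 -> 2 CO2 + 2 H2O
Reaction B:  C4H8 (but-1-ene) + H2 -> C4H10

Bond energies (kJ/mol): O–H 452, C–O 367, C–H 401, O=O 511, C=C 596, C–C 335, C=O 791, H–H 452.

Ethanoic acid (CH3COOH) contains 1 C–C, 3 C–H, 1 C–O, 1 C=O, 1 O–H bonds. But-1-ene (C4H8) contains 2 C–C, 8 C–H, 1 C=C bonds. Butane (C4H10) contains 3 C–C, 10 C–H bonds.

Reaction A, by 713 kJ

Reaction A:
  Bonds broken (reactants):
    C–C: 1 × 335 = 335
    C–H: 3 × 401 = 1203
    C–O: 1 × 367 = 367
    C=O: 1 × 791 = 791
    O–H: 1 × 452 = 452
    O=O: 2 × 511 = 1022
    Σ(broken) = 4170 kJ
  Bonds formed (products):
    C=O: 4 × 791 = 3164
    O–H: 4 × 452 = 1808
    Σ(formed) = 4972 kJ
  ΔH_A = 4170 − 4972 = −802 kJ
Reaction B:
  Bonds broken (reactants):
    C–C: 2 × 335 = 670
    C–H: 8 × 401 = 3208
    C=C: 1 × 596 = 596
    H–H: 1 × 452 = 452
    Σ(broken) = 4926 kJ
  Bonds formed (products):
    C–C: 3 × 335 = 1005
    C–H: 10 × 401 = 4010
    Σ(formed) = 5015 kJ
  ΔH_B = 4926 − 5015 = −89 kJ
ΔH_A − ΔH_B = −713 kJ, so reaction A has the more negative ΔH; |ΔH_A − ΔH_B| = 713 kJ.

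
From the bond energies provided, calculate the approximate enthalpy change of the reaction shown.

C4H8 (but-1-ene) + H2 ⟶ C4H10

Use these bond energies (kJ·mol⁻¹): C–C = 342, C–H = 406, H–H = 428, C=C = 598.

ΔH ≈ −128 kJ

Bonds broken (reactants):
  C–C: 2 × 342 = 684
  C–H: 8 × 406 = 3248
  C=C: 1 × 598 = 598
  H–H: 1 × 428 = 428
  Σ(broken) = 4958 kJ
Bonds formed (products):
  C–C: 3 × 342 = 1026
  C–H: 10 × 406 = 4060
  Σ(formed) = 5086 kJ
ΔH = Σ(broken) − Σ(formed) = 4958 − 5086 = −128 kJ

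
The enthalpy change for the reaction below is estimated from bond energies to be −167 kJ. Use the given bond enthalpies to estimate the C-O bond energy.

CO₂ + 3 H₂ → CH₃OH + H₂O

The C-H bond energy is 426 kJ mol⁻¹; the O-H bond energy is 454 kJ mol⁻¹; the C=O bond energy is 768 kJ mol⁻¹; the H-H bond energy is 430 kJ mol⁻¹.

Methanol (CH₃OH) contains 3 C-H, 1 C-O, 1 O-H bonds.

D(C-O) ≈ 353 kJ/mol

Let D be the C-O bond energy.
Σ(broken) = 2×768 + 3×430 = 2826
Σ(formed) = 3×426 + 1×D + 3×454 = 2640 + D
ΔH = Σ(broken) − Σ(formed) = (2826) − (2640 + D) = +186 − D
Setting this equal to −167 kJ gives D = 353 kJ/mol.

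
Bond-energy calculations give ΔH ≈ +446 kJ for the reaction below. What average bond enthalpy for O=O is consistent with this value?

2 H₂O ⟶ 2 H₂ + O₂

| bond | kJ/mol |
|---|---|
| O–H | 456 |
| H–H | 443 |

D(O=O) ≈ 492 kJ/mol

Let D be the O=O bond energy.
Σ(broken) = 4×456 = 1824
Σ(formed) = 2×443 + 1×D = 886 + D
ΔH = Σ(broken) − Σ(formed) = (1824) − (886 + D) = +938 − D
Setting this equal to +446 kJ gives D = 492 kJ/mol.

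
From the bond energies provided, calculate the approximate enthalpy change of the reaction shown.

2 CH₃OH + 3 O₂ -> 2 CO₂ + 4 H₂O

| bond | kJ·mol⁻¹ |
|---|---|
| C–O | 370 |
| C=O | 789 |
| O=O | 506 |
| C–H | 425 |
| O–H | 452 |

ΔH ≈ −1060 kJ

Bonds broken (reactants):
  C–H: 6 × 425 = 2550
  C–O: 2 × 370 = 740
  O–H: 2 × 452 = 904
  O=O: 3 × 506 = 1518
  Σ(broken) = 5712 kJ
Bonds formed (products):
  C=O: 4 × 789 = 3156
  O–H: 8 × 452 = 3616
  Σ(formed) = 6772 kJ
ΔH = Σ(broken) − Σ(formed) = 5712 − 6772 = −1060 kJ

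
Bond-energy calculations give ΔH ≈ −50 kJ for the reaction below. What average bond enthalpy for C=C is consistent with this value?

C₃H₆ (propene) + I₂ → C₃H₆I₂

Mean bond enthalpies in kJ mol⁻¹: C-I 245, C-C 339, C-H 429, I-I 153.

D(C=C) ≈ 626 kJ/mol

Let D be the C=C bond energy.
Σ(broken) = 1×339 + 6×429 + 1×D + 1×153 = 3066 + D
Σ(formed) = 2×339 + 6×429 + 2×245 = 3742
ΔH = Σ(broken) − Σ(formed) = (3066 + D) − (3742) = −676 + D
Setting this equal to −50 kJ gives D = 626 kJ/mol.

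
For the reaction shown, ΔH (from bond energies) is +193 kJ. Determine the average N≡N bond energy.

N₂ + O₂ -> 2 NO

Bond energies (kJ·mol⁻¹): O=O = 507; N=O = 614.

D(N≡N) ≈ 914 kJ/mol

Let D be the N≡N bond energy.
Σ(broken) = 1×D + 1×507 = 507 + D
Σ(formed) = 2×614 = 1228
ΔH = Σ(broken) − Σ(formed) = (507 + D) − (1228) = −721 + D
Setting this equal to +193 kJ gives D = 914 kJ/mol.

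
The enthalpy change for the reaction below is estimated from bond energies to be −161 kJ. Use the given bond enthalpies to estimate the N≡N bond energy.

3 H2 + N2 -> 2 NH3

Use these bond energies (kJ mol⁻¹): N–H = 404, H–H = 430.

D(N≡N) ≈ 973 kJ/mol

Let D be the N≡N bond energy.
Σ(broken) = 3×430 + 1×D = 1290 + D
Σ(formed) = 6×404 = 2424
ΔH = Σ(broken) − Σ(formed) = (1290 + D) − (2424) = −1134 + D
Setting this equal to −161 kJ gives D = 973 kJ/mol.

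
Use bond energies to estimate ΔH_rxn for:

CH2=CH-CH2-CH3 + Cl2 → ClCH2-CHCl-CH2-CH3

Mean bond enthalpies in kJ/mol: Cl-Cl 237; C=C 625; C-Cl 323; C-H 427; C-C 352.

Bonds broken (reactants):
  C-C: 2 × 352 = 704
  C-H: 8 × 427 = 3416
  C=C: 1 × 625 = 625
  Cl-Cl: 1 × 237 = 237
  Σ(broken) = 4982 kJ
Bonds formed (products):
  C-C: 3 × 352 = 1056
  C-Cl: 2 × 323 = 646
  C-H: 8 × 427 = 3416
  Σ(formed) = 5118 kJ
ΔH = Σ(broken) − Σ(formed) = 4982 − 5118 = −136 kJ

ΔH ≈ −136 kJ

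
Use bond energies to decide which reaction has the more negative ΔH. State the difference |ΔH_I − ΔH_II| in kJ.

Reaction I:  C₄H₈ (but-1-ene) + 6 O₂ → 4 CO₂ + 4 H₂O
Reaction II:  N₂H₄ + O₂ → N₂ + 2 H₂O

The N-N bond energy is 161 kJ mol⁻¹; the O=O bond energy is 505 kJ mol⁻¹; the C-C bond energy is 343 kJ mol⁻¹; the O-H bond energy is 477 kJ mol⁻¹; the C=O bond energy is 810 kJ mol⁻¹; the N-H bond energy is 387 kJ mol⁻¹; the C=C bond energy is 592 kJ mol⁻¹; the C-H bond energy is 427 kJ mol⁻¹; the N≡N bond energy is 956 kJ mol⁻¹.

Reaction I, by 1922 kJ

Reaction I:
  Bonds broken (reactants):
    C-C: 2 × 343 = 686
    C-H: 8 × 427 = 3416
    C=C: 1 × 592 = 592
    O=O: 6 × 505 = 3030
    Σ(broken) = 7724 kJ
  Bonds formed (products):
    C=O: 8 × 810 = 6480
    O-H: 8 × 477 = 3816
    Σ(formed) = 10296 kJ
  ΔH_I = 7724 − 10296 = −2572 kJ
Reaction II:
  Bonds broken (reactants):
    N-H: 4 × 387 = 1548
    N-N: 1 × 161 = 161
    O=O: 1 × 505 = 505
    Σ(broken) = 2214 kJ
  Bonds formed (products):
    N≡N: 1 × 956 = 956
    O-H: 4 × 477 = 1908
    Σ(formed) = 2864 kJ
  ΔH_II = 2214 − 2864 = −650 kJ
ΔH_I − ΔH_II = −1922 kJ, so reaction I has the more negative ΔH; |ΔH_I − ΔH_II| = 1922 kJ.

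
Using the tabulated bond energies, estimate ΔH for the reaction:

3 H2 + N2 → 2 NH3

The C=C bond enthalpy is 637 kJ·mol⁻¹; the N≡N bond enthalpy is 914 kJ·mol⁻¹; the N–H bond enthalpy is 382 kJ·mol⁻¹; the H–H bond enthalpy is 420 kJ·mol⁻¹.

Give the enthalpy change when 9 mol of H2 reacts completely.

ΔH = −354 kJ

Bonds broken (reactants):
  H–H: 3 × 420 = 1260
  N≡N: 1 × 914 = 914
  Σ(broken) = 2174 kJ
Bonds formed (products):
  N–H: 6 × 382 = 2292
  Σ(formed) = 2292 kJ
ΔH = Σ(broken) − Σ(formed) = 2174 − 2292 = −118 kJ
For 3× the reaction as written: 3 × (−118) = −354 kJ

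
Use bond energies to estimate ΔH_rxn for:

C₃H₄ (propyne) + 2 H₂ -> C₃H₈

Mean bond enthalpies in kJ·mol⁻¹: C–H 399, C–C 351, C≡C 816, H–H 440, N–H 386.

Bonds broken (reactants):
  C≡C: 1 × 816 = 816
  C–C: 1 × 351 = 351
  C–H: 4 × 399 = 1596
  H–H: 2 × 440 = 880
  Σ(broken) = 3643 kJ
Bonds formed (products):
  C–C: 2 × 351 = 702
  C–H: 8 × 399 = 3192
  Σ(formed) = 3894 kJ
ΔH = Σ(broken) − Σ(formed) = 3643 − 3894 = −251 kJ

ΔH ≈ −251 kJ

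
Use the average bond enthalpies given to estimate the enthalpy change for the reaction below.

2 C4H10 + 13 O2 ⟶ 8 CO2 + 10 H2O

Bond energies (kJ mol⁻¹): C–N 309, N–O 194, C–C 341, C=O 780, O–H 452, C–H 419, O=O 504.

ΔH ≈ −4542 kJ

Bonds broken (reactants):
  C–C: 6 × 341 = 2046
  C–H: 20 × 419 = 8380
  O=O: 13 × 504 = 6552
  Σ(broken) = 16978 kJ
Bonds formed (products):
  C=O: 16 × 780 = 12480
  O–H: 20 × 452 = 9040
  Σ(formed) = 21520 kJ
ΔH = Σ(broken) − Σ(formed) = 16978 − 21520 = −4542 kJ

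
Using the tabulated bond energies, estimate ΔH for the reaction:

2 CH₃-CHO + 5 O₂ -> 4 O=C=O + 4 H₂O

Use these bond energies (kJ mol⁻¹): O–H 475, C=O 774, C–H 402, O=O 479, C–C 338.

ΔH ≈ −2157 kJ

Bonds broken (reactants):
  C–C: 2 × 338 = 676
  C–H: 8 × 402 = 3216
  C=O: 2 × 774 = 1548
  O=O: 5 × 479 = 2395
  Σ(broken) = 7835 kJ
Bonds formed (products):
  C=O: 8 × 774 = 6192
  O–H: 8 × 475 = 3800
  Σ(formed) = 9992 kJ
ΔH = Σ(broken) − Σ(formed) = 7835 − 9992 = −2157 kJ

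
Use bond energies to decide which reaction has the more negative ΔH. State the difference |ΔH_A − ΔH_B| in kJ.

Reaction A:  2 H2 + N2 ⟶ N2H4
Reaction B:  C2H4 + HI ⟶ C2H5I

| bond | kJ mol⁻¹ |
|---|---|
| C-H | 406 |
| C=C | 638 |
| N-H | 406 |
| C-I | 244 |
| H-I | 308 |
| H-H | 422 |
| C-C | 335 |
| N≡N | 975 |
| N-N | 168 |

Reaction A:
  Bonds broken (reactants):
    H-H: 2 × 422 = 844
    N≡N: 1 × 975 = 975
    Σ(broken) = 1819 kJ
  Bonds formed (products):
    N-H: 4 × 406 = 1624
    N-N: 1 × 168 = 168
    Σ(formed) = 1792 kJ
  ΔH_A = 1819 − 1792 = +27 kJ
Reaction B:
  Bonds broken (reactants):
    C-H: 4 × 406 = 1624
    C=C: 1 × 638 = 638
    H-I: 1 × 308 = 308
    Σ(broken) = 2570 kJ
  Bonds formed (products):
    C-C: 1 × 335 = 335
    C-H: 5 × 406 = 2030
    C-I: 1 × 244 = 244
    Σ(formed) = 2609 kJ
  ΔH_B = 2570 − 2609 = −39 kJ
ΔH_A − ΔH_B = +66 kJ, so reaction B has the more negative ΔH; |ΔH_A − ΔH_B| = 66 kJ.

Reaction B, by 66 kJ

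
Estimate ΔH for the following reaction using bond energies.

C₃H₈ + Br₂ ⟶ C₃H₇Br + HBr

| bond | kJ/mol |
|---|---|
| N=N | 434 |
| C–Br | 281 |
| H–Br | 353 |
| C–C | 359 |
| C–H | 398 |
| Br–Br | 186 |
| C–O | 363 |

Bonds broken (reactants):
  Br–Br: 1 × 186 = 186
  C–C: 2 × 359 = 718
  C–H: 8 × 398 = 3184
  Σ(broken) = 4088 kJ
Bonds formed (products):
  C–Br: 1 × 281 = 281
  C–C: 2 × 359 = 718
  C–H: 7 × 398 = 2786
  H–Br: 1 × 353 = 353
  Σ(formed) = 4138 kJ
ΔH = Σ(broken) − Σ(formed) = 4088 − 4138 = −50 kJ

ΔH ≈ −50 kJ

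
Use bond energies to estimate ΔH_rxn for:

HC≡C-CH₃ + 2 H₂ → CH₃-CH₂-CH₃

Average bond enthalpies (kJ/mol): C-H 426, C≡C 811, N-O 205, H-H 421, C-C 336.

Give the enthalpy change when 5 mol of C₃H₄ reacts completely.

Bonds broken (reactants):
  C≡C: 1 × 811 = 811
  C-C: 1 × 336 = 336
  C-H: 4 × 426 = 1704
  H-H: 2 × 421 = 842
  Σ(broken) = 3693 kJ
Bonds formed (products):
  C-C: 2 × 336 = 672
  C-H: 8 × 426 = 3408
  Σ(formed) = 4080 kJ
ΔH = Σ(broken) − Σ(formed) = 3693 − 4080 = −387 kJ
For 5× the reaction as written: 5 × (−387) = −1935 kJ

ΔH = −1935 kJ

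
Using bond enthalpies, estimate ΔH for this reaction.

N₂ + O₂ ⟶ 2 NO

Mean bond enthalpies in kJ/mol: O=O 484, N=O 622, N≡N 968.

ΔH ≈ +208 kJ

Bonds broken (reactants):
  N≡N: 1 × 968 = 968
  O=O: 1 × 484 = 484
  Σ(broken) = 1452 kJ
Bonds formed (products):
  N=O: 2 × 622 = 1244
  Σ(formed) = 1244 kJ
ΔH = Σ(broken) − Σ(formed) = 1452 − 1244 = +208 kJ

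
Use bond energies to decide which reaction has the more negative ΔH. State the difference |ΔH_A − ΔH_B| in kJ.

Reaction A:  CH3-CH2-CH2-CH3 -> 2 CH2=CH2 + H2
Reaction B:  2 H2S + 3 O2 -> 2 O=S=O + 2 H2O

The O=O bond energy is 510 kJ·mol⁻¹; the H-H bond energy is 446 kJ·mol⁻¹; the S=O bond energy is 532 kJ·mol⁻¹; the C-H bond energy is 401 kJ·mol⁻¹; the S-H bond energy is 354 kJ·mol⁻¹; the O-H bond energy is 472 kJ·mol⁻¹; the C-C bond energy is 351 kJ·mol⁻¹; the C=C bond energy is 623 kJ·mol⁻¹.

Reaction B, by 1233 kJ

Reaction A:
  Bonds broken (reactants):
    C-C: 3 × 351 = 1053
    C-H: 10 × 401 = 4010
    Σ(broken) = 5063 kJ
  Bonds formed (products):
    C-H: 8 × 401 = 3208
    C=C: 2 × 623 = 1246
    H-H: 1 × 446 = 446
    Σ(formed) = 4900 kJ
  ΔH_A = 5063 − 4900 = +163 kJ
Reaction B:
  Bonds broken (reactants):
    O=O: 3 × 510 = 1530
    S-H: 4 × 354 = 1416
    Σ(broken) = 2946 kJ
  Bonds formed (products):
    O-H: 4 × 472 = 1888
    S=O: 4 × 532 = 2128
    Σ(formed) = 4016 kJ
  ΔH_B = 2946 − 4016 = −1070 kJ
ΔH_A − ΔH_B = +1233 kJ, so reaction B has the more negative ΔH; |ΔH_A − ΔH_B| = 1233 kJ.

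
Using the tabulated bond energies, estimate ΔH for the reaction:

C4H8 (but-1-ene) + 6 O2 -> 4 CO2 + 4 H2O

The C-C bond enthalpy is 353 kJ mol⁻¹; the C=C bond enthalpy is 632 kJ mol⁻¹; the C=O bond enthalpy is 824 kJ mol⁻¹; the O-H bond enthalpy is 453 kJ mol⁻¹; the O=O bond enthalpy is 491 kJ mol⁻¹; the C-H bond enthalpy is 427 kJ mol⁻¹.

Bonds broken (reactants):
  C-C: 2 × 353 = 706
  C-H: 8 × 427 = 3416
  C=C: 1 × 632 = 632
  O=O: 6 × 491 = 2946
  Σ(broken) = 7700 kJ
Bonds formed (products):
  C=O: 8 × 824 = 6592
  O-H: 8 × 453 = 3624
  Σ(formed) = 10216 kJ
ΔH = Σ(broken) − Σ(formed) = 7700 − 10216 = −2516 kJ

ΔH ≈ −2516 kJ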